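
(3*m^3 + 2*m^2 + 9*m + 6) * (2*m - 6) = 6*m^4 - 14*m^3 + 6*m^2 - 42*m - 36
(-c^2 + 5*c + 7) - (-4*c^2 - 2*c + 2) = 3*c^2 + 7*c + 5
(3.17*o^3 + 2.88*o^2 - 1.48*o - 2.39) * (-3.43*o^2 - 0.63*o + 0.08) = -10.8731*o^5 - 11.8755*o^4 + 3.5156*o^3 + 9.3605*o^2 + 1.3873*o - 0.1912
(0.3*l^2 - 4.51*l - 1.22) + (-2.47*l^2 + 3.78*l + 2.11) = -2.17*l^2 - 0.73*l + 0.89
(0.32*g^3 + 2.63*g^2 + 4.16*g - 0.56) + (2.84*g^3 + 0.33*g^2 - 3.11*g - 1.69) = 3.16*g^3 + 2.96*g^2 + 1.05*g - 2.25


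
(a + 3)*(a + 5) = a^2 + 8*a + 15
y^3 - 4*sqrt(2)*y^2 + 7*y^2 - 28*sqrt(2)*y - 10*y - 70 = (y + 7)*(y - 5*sqrt(2))*(y + sqrt(2))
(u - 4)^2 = u^2 - 8*u + 16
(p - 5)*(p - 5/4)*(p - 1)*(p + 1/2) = p^4 - 27*p^3/4 + 71*p^2/8 - 25/8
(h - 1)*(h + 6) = h^2 + 5*h - 6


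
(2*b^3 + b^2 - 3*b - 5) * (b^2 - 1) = 2*b^5 + b^4 - 5*b^3 - 6*b^2 + 3*b + 5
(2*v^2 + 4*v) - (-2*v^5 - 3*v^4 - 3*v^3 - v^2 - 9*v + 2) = 2*v^5 + 3*v^4 + 3*v^3 + 3*v^2 + 13*v - 2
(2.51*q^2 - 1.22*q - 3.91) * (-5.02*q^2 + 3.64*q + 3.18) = -12.6002*q^4 + 15.2608*q^3 + 23.1692*q^2 - 18.112*q - 12.4338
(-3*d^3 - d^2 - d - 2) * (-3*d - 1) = 9*d^4 + 6*d^3 + 4*d^2 + 7*d + 2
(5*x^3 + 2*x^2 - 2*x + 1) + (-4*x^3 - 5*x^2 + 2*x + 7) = x^3 - 3*x^2 + 8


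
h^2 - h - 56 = (h - 8)*(h + 7)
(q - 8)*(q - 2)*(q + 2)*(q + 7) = q^4 - q^3 - 60*q^2 + 4*q + 224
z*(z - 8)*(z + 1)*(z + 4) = z^4 - 3*z^3 - 36*z^2 - 32*z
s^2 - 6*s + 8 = (s - 4)*(s - 2)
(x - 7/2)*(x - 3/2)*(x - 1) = x^3 - 6*x^2 + 41*x/4 - 21/4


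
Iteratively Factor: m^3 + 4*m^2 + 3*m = (m + 1)*(m^2 + 3*m) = (m + 1)*(m + 3)*(m)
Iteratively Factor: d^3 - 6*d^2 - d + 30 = (d - 3)*(d^2 - 3*d - 10) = (d - 3)*(d + 2)*(d - 5)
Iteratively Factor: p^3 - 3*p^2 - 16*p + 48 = (p - 3)*(p^2 - 16) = (p - 3)*(p + 4)*(p - 4)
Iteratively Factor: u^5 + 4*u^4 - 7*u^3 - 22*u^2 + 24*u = (u - 2)*(u^4 + 6*u^3 + 5*u^2 - 12*u) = u*(u - 2)*(u^3 + 6*u^2 + 5*u - 12) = u*(u - 2)*(u - 1)*(u^2 + 7*u + 12) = u*(u - 2)*(u - 1)*(u + 3)*(u + 4)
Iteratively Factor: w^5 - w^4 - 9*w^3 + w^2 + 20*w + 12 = (w + 1)*(w^4 - 2*w^3 - 7*w^2 + 8*w + 12) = (w - 2)*(w + 1)*(w^3 - 7*w - 6) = (w - 3)*(w - 2)*(w + 1)*(w^2 + 3*w + 2) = (w - 3)*(w - 2)*(w + 1)*(w + 2)*(w + 1)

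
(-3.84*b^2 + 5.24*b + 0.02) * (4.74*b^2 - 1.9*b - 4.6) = -18.2016*b^4 + 32.1336*b^3 + 7.8028*b^2 - 24.142*b - 0.092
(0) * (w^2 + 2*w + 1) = 0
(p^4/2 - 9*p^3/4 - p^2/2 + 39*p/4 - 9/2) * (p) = p^5/2 - 9*p^4/4 - p^3/2 + 39*p^2/4 - 9*p/2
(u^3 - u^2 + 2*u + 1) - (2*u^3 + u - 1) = -u^3 - u^2 + u + 2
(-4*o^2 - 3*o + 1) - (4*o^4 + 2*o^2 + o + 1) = -4*o^4 - 6*o^2 - 4*o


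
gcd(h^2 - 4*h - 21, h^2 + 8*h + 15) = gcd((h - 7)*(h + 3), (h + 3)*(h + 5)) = h + 3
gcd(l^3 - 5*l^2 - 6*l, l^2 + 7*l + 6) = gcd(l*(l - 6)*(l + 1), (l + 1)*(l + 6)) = l + 1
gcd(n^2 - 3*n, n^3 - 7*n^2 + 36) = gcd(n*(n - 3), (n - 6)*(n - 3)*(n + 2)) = n - 3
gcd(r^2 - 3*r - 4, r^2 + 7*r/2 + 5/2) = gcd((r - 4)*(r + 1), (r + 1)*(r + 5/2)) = r + 1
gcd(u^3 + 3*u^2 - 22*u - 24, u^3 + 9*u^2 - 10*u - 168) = u^2 + 2*u - 24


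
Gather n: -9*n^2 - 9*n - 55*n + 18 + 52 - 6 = -9*n^2 - 64*n + 64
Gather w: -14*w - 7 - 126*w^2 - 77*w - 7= -126*w^2 - 91*w - 14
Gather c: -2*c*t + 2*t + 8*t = -2*c*t + 10*t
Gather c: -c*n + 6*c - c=c*(5 - n)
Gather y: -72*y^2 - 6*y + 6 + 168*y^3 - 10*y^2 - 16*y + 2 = 168*y^3 - 82*y^2 - 22*y + 8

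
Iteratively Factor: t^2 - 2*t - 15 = (t + 3)*(t - 5)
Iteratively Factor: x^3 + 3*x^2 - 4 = (x + 2)*(x^2 + x - 2) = (x - 1)*(x + 2)*(x + 2)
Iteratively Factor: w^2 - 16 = (w + 4)*(w - 4)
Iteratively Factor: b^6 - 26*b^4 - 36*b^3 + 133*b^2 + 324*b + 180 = (b + 1)*(b^5 - b^4 - 25*b^3 - 11*b^2 + 144*b + 180) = (b + 1)*(b + 2)*(b^4 - 3*b^3 - 19*b^2 + 27*b + 90) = (b - 5)*(b + 1)*(b + 2)*(b^3 + 2*b^2 - 9*b - 18) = (b - 5)*(b + 1)*(b + 2)^2*(b^2 - 9) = (b - 5)*(b - 3)*(b + 1)*(b + 2)^2*(b + 3)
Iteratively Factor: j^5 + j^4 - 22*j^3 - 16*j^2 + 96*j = (j + 3)*(j^4 - 2*j^3 - 16*j^2 + 32*j) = j*(j + 3)*(j^3 - 2*j^2 - 16*j + 32) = j*(j + 3)*(j + 4)*(j^2 - 6*j + 8) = j*(j - 2)*(j + 3)*(j + 4)*(j - 4)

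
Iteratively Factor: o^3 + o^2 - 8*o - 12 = (o + 2)*(o^2 - o - 6) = (o - 3)*(o + 2)*(o + 2)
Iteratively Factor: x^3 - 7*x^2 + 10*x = (x - 5)*(x^2 - 2*x) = (x - 5)*(x - 2)*(x)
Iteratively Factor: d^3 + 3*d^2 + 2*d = (d + 2)*(d^2 + d) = d*(d + 2)*(d + 1)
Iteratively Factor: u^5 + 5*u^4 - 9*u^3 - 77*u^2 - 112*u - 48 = (u + 3)*(u^4 + 2*u^3 - 15*u^2 - 32*u - 16) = (u - 4)*(u + 3)*(u^3 + 6*u^2 + 9*u + 4) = (u - 4)*(u + 1)*(u + 3)*(u^2 + 5*u + 4) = (u - 4)*(u + 1)^2*(u + 3)*(u + 4)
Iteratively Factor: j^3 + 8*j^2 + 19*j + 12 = (j + 4)*(j^2 + 4*j + 3) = (j + 3)*(j + 4)*(j + 1)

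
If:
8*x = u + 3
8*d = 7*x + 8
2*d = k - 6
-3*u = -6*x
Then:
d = 23/16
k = 71/8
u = 1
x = 1/2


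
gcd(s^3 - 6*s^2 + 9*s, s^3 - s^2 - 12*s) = s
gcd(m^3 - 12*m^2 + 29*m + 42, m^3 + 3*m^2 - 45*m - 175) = m - 7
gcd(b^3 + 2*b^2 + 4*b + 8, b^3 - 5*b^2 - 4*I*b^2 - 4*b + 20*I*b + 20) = b - 2*I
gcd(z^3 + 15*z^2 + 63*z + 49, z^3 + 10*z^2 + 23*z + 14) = z^2 + 8*z + 7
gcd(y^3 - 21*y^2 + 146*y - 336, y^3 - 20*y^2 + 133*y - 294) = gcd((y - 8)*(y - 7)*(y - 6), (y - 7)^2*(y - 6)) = y^2 - 13*y + 42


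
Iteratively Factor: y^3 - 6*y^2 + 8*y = (y - 4)*(y^2 - 2*y) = y*(y - 4)*(y - 2)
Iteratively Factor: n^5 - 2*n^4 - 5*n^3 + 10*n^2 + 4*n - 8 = (n - 1)*(n^4 - n^3 - 6*n^2 + 4*n + 8) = (n - 1)*(n + 1)*(n^3 - 2*n^2 - 4*n + 8) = (n - 2)*(n - 1)*(n + 1)*(n^2 - 4) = (n - 2)^2*(n - 1)*(n + 1)*(n + 2)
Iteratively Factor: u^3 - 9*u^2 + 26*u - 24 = (u - 2)*(u^2 - 7*u + 12) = (u - 4)*(u - 2)*(u - 3)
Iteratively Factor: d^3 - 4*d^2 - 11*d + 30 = (d - 2)*(d^2 - 2*d - 15) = (d - 2)*(d + 3)*(d - 5)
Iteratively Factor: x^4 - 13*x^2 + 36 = (x + 3)*(x^3 - 3*x^2 - 4*x + 12) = (x + 2)*(x + 3)*(x^2 - 5*x + 6) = (x - 3)*(x + 2)*(x + 3)*(x - 2)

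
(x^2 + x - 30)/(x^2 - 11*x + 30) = (x + 6)/(x - 6)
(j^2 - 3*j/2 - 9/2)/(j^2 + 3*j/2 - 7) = (2*j^2 - 3*j - 9)/(2*j^2 + 3*j - 14)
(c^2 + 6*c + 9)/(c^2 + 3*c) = (c + 3)/c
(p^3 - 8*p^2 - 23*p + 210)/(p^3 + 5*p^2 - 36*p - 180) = (p - 7)/(p + 6)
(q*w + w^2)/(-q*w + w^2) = (-q - w)/(q - w)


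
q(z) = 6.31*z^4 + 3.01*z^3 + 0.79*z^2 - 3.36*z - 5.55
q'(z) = 25.24*z^3 + 9.03*z^2 + 1.58*z - 3.36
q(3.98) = 1766.65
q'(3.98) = 1737.22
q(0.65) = -5.45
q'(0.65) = 8.41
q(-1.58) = 29.18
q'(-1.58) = -82.87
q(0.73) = -4.62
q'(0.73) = 12.42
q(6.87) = 15040.45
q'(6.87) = 8617.57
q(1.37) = 21.30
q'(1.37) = 80.65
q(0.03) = -5.65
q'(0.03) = -3.30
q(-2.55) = 225.05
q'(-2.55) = -367.19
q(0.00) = -5.55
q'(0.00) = -3.36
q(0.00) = -5.55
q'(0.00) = -3.36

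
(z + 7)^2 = z^2 + 14*z + 49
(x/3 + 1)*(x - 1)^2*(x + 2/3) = x^4/3 + 5*x^3/9 - 13*x^2/9 - x/9 + 2/3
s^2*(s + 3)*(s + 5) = s^4 + 8*s^3 + 15*s^2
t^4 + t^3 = t^3*(t + 1)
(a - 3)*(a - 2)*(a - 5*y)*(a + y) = a^4 - 4*a^3*y - 5*a^3 - 5*a^2*y^2 + 20*a^2*y + 6*a^2 + 25*a*y^2 - 24*a*y - 30*y^2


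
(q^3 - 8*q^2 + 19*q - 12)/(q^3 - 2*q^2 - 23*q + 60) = (q - 1)/(q + 5)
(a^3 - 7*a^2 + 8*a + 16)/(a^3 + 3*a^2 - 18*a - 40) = (a^2 - 3*a - 4)/(a^2 + 7*a + 10)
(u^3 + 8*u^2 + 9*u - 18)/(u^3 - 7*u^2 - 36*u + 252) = (u^2 + 2*u - 3)/(u^2 - 13*u + 42)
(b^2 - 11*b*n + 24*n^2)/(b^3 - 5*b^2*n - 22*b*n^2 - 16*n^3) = (b - 3*n)/(b^2 + 3*b*n + 2*n^2)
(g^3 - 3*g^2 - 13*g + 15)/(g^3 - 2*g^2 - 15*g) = (g - 1)/g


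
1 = 1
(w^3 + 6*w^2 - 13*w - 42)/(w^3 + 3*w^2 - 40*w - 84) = (w - 3)/(w - 6)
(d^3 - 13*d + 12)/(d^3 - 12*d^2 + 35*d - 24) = (d + 4)/(d - 8)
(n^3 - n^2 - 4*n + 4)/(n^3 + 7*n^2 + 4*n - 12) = (n - 2)/(n + 6)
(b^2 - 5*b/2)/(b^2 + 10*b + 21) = b*(2*b - 5)/(2*(b^2 + 10*b + 21))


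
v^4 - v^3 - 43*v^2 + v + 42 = (v - 7)*(v - 1)*(v + 1)*(v + 6)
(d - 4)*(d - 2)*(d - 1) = d^3 - 7*d^2 + 14*d - 8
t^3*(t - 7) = t^4 - 7*t^3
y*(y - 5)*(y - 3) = y^3 - 8*y^2 + 15*y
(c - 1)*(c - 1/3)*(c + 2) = c^3 + 2*c^2/3 - 7*c/3 + 2/3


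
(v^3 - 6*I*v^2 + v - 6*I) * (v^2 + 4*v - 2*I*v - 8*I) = v^5 + 4*v^4 - 8*I*v^4 - 11*v^3 - 32*I*v^3 - 44*v^2 - 8*I*v^2 - 12*v - 32*I*v - 48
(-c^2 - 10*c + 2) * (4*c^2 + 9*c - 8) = -4*c^4 - 49*c^3 - 74*c^2 + 98*c - 16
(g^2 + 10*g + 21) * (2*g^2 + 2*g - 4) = 2*g^4 + 22*g^3 + 58*g^2 + 2*g - 84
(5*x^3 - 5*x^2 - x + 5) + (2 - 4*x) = 5*x^3 - 5*x^2 - 5*x + 7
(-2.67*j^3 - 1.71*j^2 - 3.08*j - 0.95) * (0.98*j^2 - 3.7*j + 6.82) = -2.6166*j^5 + 8.2032*j^4 - 14.9008*j^3 - 1.1972*j^2 - 17.4906*j - 6.479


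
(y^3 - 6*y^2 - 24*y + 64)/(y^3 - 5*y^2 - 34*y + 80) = (y + 4)/(y + 5)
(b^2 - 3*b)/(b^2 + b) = (b - 3)/(b + 1)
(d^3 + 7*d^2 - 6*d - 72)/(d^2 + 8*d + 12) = (d^2 + d - 12)/(d + 2)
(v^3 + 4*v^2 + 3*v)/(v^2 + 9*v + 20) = v*(v^2 + 4*v + 3)/(v^2 + 9*v + 20)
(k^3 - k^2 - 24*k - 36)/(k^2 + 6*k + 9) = (k^2 - 4*k - 12)/(k + 3)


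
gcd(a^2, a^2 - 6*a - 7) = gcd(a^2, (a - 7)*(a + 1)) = 1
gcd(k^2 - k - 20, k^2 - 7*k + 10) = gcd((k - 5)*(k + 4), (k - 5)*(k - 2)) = k - 5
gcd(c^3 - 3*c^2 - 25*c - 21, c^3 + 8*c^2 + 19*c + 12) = c^2 + 4*c + 3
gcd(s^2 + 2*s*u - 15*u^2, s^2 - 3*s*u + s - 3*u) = s - 3*u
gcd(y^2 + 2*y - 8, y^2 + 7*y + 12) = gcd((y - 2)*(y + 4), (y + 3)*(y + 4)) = y + 4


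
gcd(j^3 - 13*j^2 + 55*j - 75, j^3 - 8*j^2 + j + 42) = j - 3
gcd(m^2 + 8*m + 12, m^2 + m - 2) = m + 2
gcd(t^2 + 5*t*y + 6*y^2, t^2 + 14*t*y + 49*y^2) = 1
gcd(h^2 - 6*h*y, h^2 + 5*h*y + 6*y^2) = 1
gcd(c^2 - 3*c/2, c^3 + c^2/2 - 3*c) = c^2 - 3*c/2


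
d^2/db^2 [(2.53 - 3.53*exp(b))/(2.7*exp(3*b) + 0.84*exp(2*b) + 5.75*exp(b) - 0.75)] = (-102.9348*exp(6*b) + 141.97518*exp(5*b) + 279.840672*exp(4*b) + 9.81982199999993*exp(3*b) + 69.42555*exp(2*b) + 74.8006*exp(b) + 8.925)*exp(b)/(19.683*exp(9*b) + 18.3708*exp(8*b) + 131.46786*exp(7*b) + 62.436204*exp(6*b) + 269.77185*exp(5*b) + 11.8674*exp(4*b) + 172.930625*exp(3*b) - 72.973125*exp(2*b) + 9.703125*exp(b) - 0.421875)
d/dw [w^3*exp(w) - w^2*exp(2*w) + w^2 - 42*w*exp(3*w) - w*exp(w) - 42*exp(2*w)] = w^3*exp(w) - 2*w^2*exp(2*w) + 3*w^2*exp(w) - 126*w*exp(3*w) - 2*w*exp(2*w) - w*exp(w) + 2*w - 42*exp(3*w) - 84*exp(2*w) - exp(w)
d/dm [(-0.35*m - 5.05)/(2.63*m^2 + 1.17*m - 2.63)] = (0.9205*m^2 + 26.563*m + 6.829)/(6.9169*m^4 + 6.1542*m^3 - 12.4649*m^2 - 6.1542*m + 6.9169)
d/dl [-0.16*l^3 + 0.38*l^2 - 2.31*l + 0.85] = -0.48*l^2 + 0.76*l - 2.31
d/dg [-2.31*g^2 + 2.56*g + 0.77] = 2.56 - 4.62*g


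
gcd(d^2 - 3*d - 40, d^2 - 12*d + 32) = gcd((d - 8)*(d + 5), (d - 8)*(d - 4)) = d - 8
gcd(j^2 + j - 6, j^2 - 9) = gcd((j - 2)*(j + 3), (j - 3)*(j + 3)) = j + 3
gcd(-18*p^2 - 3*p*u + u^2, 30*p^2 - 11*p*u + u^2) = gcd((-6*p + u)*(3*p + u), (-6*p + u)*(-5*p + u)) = 6*p - u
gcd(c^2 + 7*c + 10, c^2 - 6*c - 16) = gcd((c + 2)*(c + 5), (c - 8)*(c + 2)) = c + 2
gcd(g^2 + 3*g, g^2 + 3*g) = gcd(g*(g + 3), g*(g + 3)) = g^2 + 3*g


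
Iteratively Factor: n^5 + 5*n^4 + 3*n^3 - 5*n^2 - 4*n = (n + 1)*(n^4 + 4*n^3 - n^2 - 4*n) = (n + 1)^2*(n^3 + 3*n^2 - 4*n) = (n - 1)*(n + 1)^2*(n^2 + 4*n) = (n - 1)*(n + 1)^2*(n + 4)*(n)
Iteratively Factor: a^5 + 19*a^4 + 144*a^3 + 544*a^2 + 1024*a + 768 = (a + 4)*(a^4 + 15*a^3 + 84*a^2 + 208*a + 192) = (a + 4)^2*(a^3 + 11*a^2 + 40*a + 48) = (a + 4)^3*(a^2 + 7*a + 12) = (a + 3)*(a + 4)^3*(a + 4)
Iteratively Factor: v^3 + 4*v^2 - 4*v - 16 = (v + 2)*(v^2 + 2*v - 8) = (v - 2)*(v + 2)*(v + 4)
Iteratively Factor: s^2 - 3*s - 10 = (s + 2)*(s - 5)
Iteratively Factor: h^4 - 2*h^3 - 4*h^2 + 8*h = (h + 2)*(h^3 - 4*h^2 + 4*h) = h*(h + 2)*(h^2 - 4*h + 4) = h*(h - 2)*(h + 2)*(h - 2)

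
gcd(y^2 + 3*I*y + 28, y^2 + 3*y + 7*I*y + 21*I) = y + 7*I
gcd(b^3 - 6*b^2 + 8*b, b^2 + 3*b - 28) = b - 4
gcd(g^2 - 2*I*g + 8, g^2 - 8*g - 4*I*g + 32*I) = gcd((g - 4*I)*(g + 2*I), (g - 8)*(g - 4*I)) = g - 4*I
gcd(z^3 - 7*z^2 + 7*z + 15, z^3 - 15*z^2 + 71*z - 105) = z^2 - 8*z + 15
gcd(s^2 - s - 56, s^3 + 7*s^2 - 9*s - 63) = s + 7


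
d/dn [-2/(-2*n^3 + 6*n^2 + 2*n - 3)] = 4*(-3*n^2 + 6*n + 1)/(2*n^3 - 6*n^2 - 2*n + 3)^2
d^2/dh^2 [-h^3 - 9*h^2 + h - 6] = -6*h - 18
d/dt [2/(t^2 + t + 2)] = 2*(-2*t - 1)/(t^2 + t + 2)^2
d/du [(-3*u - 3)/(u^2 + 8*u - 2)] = 3*(-u^2 - 8*u + 2*(u + 1)*(u + 4) + 2)/(u^2 + 8*u - 2)^2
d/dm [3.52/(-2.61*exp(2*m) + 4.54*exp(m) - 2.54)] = (18.3744*exp(m) - 15.9808)*exp(m)/(2.61*exp(2*m) - 4.54*exp(m) + 2.54)^2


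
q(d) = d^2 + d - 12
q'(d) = 2*d + 1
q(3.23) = 1.66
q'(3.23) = 7.46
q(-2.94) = -6.30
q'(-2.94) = -4.88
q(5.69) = 26.07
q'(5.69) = 12.38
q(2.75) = -1.69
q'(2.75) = 6.50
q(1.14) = -9.56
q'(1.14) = 3.28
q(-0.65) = -12.23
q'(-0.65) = -0.30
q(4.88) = 16.69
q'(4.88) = 10.76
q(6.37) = 34.95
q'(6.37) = 13.74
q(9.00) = 78.00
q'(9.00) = 19.00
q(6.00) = 30.00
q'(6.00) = 13.00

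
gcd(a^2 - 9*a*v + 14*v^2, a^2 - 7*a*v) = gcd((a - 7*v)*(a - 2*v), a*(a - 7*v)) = -a + 7*v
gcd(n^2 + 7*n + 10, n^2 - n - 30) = n + 5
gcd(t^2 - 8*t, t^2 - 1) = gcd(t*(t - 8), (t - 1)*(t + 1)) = 1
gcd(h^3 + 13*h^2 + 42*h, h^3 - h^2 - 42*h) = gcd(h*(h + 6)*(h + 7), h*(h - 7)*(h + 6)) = h^2 + 6*h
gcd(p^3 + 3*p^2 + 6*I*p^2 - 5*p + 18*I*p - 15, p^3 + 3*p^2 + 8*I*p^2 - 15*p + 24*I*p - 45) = p^2 + p*(3 + 5*I) + 15*I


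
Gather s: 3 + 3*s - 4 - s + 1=2*s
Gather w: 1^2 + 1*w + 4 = w + 5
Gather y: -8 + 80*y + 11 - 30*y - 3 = 50*y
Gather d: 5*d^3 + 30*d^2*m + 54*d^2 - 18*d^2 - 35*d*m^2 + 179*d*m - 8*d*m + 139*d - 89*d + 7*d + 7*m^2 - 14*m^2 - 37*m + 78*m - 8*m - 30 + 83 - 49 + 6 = 5*d^3 + d^2*(30*m + 36) + d*(-35*m^2 + 171*m + 57) - 7*m^2 + 33*m + 10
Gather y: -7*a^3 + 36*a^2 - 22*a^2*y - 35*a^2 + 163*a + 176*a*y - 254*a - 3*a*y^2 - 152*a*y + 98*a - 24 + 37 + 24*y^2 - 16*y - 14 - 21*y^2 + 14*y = -7*a^3 + a^2 + 7*a + y^2*(3 - 3*a) + y*(-22*a^2 + 24*a - 2) - 1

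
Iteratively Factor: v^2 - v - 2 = (v + 1)*(v - 2)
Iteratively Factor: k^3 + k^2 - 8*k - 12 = (k + 2)*(k^2 - k - 6) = (k + 2)^2*(k - 3)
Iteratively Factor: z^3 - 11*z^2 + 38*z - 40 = (z - 4)*(z^2 - 7*z + 10) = (z - 5)*(z - 4)*(z - 2)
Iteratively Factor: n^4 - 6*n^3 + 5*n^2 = (n - 1)*(n^3 - 5*n^2) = n*(n - 1)*(n^2 - 5*n) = n*(n - 5)*(n - 1)*(n)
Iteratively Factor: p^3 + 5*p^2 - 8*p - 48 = (p - 3)*(p^2 + 8*p + 16) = (p - 3)*(p + 4)*(p + 4)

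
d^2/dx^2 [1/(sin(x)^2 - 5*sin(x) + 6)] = (-4*sin(x)^4 + 15*sin(x)^3 + 5*sin(x)^2 - 60*sin(x) + 38)/(sin(x)^2 - 5*sin(x) + 6)^3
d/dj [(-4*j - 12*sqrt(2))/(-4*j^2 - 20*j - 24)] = (j^2 + 5*j - (j + 3*sqrt(2))*(2*j + 5) + 6)/(j^2 + 5*j + 6)^2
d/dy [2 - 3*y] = -3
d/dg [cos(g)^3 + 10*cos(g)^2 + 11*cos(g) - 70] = (3*sin(g)^2 - 20*cos(g) - 14)*sin(g)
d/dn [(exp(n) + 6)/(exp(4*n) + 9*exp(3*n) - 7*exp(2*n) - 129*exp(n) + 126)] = (-3*exp(2*n) - 6*exp(n) + 25)*exp(n)/(exp(6*n) + 6*exp(5*n) - 41*exp(4*n) - 108*exp(3*n) + 751*exp(2*n) - 1050*exp(n) + 441)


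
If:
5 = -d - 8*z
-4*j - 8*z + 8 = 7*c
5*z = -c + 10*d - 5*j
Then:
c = 300*z/31 + 240/31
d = -8*z - 5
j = -587*z/31 - 358/31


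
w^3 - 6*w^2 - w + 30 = (w - 5)*(w - 3)*(w + 2)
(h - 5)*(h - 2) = h^2 - 7*h + 10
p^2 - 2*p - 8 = (p - 4)*(p + 2)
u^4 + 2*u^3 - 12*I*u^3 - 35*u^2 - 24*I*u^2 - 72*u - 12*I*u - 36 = (u - 6*I)^2*(-I*u - I)*(I*u + I)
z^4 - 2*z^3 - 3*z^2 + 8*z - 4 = (z - 2)*(z - 1)^2*(z + 2)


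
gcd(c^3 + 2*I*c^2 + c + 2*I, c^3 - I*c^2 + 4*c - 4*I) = c^2 + I*c + 2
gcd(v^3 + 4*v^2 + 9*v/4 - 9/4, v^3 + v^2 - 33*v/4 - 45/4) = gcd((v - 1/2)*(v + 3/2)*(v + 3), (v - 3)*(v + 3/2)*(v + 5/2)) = v + 3/2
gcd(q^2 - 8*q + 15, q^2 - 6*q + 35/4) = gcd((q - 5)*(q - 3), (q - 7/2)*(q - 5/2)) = 1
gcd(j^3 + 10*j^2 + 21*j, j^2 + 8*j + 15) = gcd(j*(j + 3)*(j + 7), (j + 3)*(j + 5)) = j + 3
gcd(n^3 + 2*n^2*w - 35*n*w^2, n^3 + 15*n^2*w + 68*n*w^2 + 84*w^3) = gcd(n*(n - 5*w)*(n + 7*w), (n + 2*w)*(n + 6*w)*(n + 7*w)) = n + 7*w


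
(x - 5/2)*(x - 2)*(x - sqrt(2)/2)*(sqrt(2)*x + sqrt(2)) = sqrt(2)*x^4 - 7*sqrt(2)*x^3/2 - x^3 + sqrt(2)*x^2/2 + 7*x^2/2 - x/2 + 5*sqrt(2)*x - 5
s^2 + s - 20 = (s - 4)*(s + 5)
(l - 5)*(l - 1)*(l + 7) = l^3 + l^2 - 37*l + 35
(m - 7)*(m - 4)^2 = m^3 - 15*m^2 + 72*m - 112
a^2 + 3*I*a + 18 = (a - 3*I)*(a + 6*I)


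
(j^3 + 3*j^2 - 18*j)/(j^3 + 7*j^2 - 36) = j*(j - 3)/(j^2 + j - 6)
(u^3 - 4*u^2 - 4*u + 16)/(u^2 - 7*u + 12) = (u^2 - 4)/(u - 3)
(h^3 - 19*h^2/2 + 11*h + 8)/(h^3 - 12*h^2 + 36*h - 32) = (h + 1/2)/(h - 2)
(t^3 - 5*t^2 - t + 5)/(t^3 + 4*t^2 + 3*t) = (t^2 - 6*t + 5)/(t*(t + 3))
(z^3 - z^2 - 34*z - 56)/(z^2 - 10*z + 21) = (z^2 + 6*z + 8)/(z - 3)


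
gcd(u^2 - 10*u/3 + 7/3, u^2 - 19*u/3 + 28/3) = u - 7/3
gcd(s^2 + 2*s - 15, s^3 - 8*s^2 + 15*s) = s - 3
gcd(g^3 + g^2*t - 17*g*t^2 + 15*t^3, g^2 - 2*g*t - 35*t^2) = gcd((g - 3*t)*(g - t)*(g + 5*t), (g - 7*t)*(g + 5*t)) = g + 5*t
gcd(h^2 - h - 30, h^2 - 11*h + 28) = 1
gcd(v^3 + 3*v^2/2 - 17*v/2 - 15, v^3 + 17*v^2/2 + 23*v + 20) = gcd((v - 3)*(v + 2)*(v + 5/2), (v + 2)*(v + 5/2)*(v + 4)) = v^2 + 9*v/2 + 5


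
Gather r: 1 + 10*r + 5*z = 10*r + 5*z + 1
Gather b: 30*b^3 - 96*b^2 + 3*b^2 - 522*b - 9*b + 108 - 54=30*b^3 - 93*b^2 - 531*b + 54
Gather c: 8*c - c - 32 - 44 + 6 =7*c - 70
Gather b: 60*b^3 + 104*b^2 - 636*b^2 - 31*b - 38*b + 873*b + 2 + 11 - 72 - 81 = 60*b^3 - 532*b^2 + 804*b - 140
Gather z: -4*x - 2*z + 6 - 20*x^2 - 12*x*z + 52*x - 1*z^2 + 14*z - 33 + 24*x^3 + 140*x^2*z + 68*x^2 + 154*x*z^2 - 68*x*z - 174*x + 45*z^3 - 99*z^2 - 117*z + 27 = 24*x^3 + 48*x^2 - 126*x + 45*z^3 + z^2*(154*x - 100) + z*(140*x^2 - 80*x - 105)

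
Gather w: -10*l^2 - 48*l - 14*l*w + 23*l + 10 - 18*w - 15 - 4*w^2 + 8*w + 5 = -10*l^2 - 25*l - 4*w^2 + w*(-14*l - 10)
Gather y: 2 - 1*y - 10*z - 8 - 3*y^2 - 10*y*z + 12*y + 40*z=-3*y^2 + y*(11 - 10*z) + 30*z - 6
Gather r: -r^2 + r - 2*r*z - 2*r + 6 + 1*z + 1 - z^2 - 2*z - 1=-r^2 + r*(-2*z - 1) - z^2 - z + 6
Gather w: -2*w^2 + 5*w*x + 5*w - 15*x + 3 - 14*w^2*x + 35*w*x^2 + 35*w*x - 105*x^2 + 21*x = w^2*(-14*x - 2) + w*(35*x^2 + 40*x + 5) - 105*x^2 + 6*x + 3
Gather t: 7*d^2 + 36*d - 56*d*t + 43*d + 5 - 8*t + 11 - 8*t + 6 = 7*d^2 + 79*d + t*(-56*d - 16) + 22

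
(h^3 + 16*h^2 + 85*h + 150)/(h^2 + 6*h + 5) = (h^2 + 11*h + 30)/(h + 1)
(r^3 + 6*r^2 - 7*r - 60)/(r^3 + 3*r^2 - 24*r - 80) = (r^2 + 2*r - 15)/(r^2 - r - 20)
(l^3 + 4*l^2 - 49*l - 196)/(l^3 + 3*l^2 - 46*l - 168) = (l + 7)/(l + 6)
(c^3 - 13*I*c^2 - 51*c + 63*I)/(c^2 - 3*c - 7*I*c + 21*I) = (c^2 - 6*I*c - 9)/(c - 3)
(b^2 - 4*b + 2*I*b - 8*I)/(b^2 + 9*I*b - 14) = (b - 4)/(b + 7*I)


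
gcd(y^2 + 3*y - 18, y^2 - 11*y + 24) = y - 3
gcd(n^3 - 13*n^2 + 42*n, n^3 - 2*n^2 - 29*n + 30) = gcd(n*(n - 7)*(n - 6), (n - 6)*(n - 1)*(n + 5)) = n - 6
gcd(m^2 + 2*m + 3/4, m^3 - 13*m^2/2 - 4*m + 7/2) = 1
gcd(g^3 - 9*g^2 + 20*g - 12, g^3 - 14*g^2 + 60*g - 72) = g^2 - 8*g + 12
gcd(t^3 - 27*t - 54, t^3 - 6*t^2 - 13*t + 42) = t + 3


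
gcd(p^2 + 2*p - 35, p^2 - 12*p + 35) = p - 5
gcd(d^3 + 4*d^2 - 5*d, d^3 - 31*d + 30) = d - 1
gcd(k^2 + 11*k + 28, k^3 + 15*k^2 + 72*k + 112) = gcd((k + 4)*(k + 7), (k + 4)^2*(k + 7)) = k^2 + 11*k + 28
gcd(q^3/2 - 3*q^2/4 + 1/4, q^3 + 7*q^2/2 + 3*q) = 1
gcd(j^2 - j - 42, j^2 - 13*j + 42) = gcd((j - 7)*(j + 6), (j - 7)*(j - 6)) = j - 7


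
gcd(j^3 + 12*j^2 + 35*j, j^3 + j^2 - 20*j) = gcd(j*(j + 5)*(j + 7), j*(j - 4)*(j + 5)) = j^2 + 5*j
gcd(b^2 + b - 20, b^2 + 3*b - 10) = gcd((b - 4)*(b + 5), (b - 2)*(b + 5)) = b + 5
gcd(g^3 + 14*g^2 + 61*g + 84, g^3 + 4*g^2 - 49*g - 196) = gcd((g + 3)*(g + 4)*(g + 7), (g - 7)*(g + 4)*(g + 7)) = g^2 + 11*g + 28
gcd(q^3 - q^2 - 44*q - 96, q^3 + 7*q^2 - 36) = q + 3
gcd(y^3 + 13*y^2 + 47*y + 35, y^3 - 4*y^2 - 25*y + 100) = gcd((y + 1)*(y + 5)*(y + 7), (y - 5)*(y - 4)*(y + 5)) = y + 5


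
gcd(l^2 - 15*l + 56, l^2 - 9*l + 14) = l - 7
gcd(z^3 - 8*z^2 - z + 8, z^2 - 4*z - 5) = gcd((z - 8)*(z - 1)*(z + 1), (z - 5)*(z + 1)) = z + 1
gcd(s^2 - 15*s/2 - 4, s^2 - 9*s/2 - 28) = s - 8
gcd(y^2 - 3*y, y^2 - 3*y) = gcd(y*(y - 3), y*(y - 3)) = y^2 - 3*y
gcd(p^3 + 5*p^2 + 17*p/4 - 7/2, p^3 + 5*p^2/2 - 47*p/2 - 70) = p + 7/2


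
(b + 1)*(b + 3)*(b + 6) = b^3 + 10*b^2 + 27*b + 18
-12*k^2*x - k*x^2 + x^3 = x*(-4*k + x)*(3*k + x)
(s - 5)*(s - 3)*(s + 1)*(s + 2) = s^4 - 5*s^3 - 7*s^2 + 29*s + 30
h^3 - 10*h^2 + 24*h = h*(h - 6)*(h - 4)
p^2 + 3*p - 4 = (p - 1)*(p + 4)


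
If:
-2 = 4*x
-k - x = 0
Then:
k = 1/2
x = -1/2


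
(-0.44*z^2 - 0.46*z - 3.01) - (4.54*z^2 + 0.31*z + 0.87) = -4.98*z^2 - 0.77*z - 3.88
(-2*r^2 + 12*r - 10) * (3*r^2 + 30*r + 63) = -6*r^4 - 24*r^3 + 204*r^2 + 456*r - 630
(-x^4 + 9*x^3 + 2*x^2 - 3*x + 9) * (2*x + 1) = -2*x^5 + 17*x^4 + 13*x^3 - 4*x^2 + 15*x + 9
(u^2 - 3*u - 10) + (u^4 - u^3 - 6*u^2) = u^4 - u^3 - 5*u^2 - 3*u - 10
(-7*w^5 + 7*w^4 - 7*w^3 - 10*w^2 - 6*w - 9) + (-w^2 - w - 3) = -7*w^5 + 7*w^4 - 7*w^3 - 11*w^2 - 7*w - 12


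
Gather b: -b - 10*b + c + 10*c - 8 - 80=-11*b + 11*c - 88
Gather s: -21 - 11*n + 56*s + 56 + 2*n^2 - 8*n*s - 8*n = 2*n^2 - 19*n + s*(56 - 8*n) + 35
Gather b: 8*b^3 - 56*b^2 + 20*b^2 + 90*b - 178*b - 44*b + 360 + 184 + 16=8*b^3 - 36*b^2 - 132*b + 560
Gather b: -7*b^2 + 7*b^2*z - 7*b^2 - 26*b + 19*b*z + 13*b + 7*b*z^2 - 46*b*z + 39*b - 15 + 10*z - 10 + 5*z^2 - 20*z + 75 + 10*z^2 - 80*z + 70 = b^2*(7*z - 14) + b*(7*z^2 - 27*z + 26) + 15*z^2 - 90*z + 120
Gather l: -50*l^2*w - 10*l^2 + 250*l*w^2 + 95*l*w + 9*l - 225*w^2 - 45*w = l^2*(-50*w - 10) + l*(250*w^2 + 95*w + 9) - 225*w^2 - 45*w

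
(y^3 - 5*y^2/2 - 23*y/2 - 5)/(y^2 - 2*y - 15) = (y^2 + 5*y/2 + 1)/(y + 3)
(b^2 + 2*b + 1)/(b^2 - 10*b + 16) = (b^2 + 2*b + 1)/(b^2 - 10*b + 16)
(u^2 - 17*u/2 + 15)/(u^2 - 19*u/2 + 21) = (2*u - 5)/(2*u - 7)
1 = 1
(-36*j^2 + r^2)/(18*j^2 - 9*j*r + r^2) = (6*j + r)/(-3*j + r)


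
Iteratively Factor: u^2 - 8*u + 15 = (u - 3)*(u - 5)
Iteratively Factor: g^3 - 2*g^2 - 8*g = (g + 2)*(g^2 - 4*g) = (g - 4)*(g + 2)*(g)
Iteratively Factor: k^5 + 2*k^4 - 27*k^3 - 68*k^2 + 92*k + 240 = (k + 2)*(k^4 - 27*k^2 - 14*k + 120) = (k + 2)*(k + 4)*(k^3 - 4*k^2 - 11*k + 30) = (k + 2)*(k + 3)*(k + 4)*(k^2 - 7*k + 10) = (k - 2)*(k + 2)*(k + 3)*(k + 4)*(k - 5)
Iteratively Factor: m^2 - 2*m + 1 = (m - 1)*(m - 1)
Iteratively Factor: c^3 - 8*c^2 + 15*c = (c)*(c^2 - 8*c + 15) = c*(c - 3)*(c - 5)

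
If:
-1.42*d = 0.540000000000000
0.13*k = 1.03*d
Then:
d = -0.38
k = -3.01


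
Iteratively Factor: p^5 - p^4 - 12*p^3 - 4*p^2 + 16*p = (p)*(p^4 - p^3 - 12*p^2 - 4*p + 16) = p*(p + 2)*(p^3 - 3*p^2 - 6*p + 8) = p*(p - 4)*(p + 2)*(p^2 + p - 2) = p*(p - 4)*(p - 1)*(p + 2)*(p + 2)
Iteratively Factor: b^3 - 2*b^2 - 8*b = (b)*(b^2 - 2*b - 8) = b*(b - 4)*(b + 2)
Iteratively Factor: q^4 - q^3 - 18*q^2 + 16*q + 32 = (q + 1)*(q^3 - 2*q^2 - 16*q + 32) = (q - 2)*(q + 1)*(q^2 - 16) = (q - 2)*(q + 1)*(q + 4)*(q - 4)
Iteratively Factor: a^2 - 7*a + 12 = (a - 3)*(a - 4)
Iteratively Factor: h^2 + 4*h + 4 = (h + 2)*(h + 2)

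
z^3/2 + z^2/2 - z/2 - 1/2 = (z/2 + 1/2)*(z - 1)*(z + 1)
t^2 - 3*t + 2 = (t - 2)*(t - 1)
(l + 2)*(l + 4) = l^2 + 6*l + 8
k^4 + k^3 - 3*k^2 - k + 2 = (k - 1)^2*(k + 1)*(k + 2)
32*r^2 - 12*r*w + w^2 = (-8*r + w)*(-4*r + w)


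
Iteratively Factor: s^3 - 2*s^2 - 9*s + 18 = (s - 3)*(s^2 + s - 6) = (s - 3)*(s + 3)*(s - 2)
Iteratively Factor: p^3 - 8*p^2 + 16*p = (p - 4)*(p^2 - 4*p) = p*(p - 4)*(p - 4)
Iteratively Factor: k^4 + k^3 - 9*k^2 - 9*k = (k + 1)*(k^3 - 9*k) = k*(k + 1)*(k^2 - 9) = k*(k - 3)*(k + 1)*(k + 3)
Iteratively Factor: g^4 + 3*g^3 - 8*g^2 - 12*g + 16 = (g + 4)*(g^3 - g^2 - 4*g + 4) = (g - 2)*(g + 4)*(g^2 + g - 2) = (g - 2)*(g - 1)*(g + 4)*(g + 2)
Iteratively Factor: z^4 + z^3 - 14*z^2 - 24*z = (z)*(z^3 + z^2 - 14*z - 24) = z*(z + 3)*(z^2 - 2*z - 8) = z*(z + 2)*(z + 3)*(z - 4)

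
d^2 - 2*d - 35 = (d - 7)*(d + 5)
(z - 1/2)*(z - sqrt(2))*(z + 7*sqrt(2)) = z^3 - z^2/2 + 6*sqrt(2)*z^2 - 14*z - 3*sqrt(2)*z + 7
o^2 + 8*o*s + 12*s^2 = (o + 2*s)*(o + 6*s)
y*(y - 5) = y^2 - 5*y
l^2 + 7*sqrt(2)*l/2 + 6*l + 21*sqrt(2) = (l + 6)*(l + 7*sqrt(2)/2)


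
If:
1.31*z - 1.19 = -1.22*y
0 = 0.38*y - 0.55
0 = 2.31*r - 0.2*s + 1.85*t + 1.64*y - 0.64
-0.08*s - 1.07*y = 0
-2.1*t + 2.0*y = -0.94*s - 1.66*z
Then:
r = 3.69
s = -19.36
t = -7.63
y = 1.45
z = -0.44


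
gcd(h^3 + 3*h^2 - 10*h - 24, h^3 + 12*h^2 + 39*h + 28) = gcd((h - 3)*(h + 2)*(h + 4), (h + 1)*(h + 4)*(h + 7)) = h + 4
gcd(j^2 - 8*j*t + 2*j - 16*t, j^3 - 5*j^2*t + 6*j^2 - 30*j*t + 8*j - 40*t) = j + 2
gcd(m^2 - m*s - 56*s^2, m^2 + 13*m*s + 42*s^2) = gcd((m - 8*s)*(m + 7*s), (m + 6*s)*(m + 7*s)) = m + 7*s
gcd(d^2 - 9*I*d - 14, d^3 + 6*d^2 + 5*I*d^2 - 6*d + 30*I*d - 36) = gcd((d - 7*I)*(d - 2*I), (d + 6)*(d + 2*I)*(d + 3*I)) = 1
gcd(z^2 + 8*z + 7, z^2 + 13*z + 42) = z + 7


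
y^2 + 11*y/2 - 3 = (y - 1/2)*(y + 6)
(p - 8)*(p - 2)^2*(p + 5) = p^4 - 7*p^3 - 24*p^2 + 148*p - 160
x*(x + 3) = x^2 + 3*x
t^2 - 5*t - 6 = (t - 6)*(t + 1)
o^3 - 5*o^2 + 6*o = o*(o - 3)*(o - 2)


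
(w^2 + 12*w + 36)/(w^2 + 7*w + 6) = (w + 6)/(w + 1)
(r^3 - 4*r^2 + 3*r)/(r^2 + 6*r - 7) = r*(r - 3)/(r + 7)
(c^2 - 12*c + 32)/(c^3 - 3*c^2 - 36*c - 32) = (c - 4)/(c^2 + 5*c + 4)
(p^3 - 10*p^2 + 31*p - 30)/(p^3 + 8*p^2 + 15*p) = (p^3 - 10*p^2 + 31*p - 30)/(p*(p^2 + 8*p + 15))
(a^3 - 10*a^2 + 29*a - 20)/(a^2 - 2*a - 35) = (-a^3 + 10*a^2 - 29*a + 20)/(-a^2 + 2*a + 35)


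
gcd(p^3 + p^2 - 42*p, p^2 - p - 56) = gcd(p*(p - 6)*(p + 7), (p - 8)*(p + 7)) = p + 7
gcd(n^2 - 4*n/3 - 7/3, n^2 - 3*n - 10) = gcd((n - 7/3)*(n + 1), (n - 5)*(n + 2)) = 1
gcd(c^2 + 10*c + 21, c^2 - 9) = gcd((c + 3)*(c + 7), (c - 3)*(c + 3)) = c + 3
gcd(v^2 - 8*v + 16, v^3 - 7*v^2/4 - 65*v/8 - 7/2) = v - 4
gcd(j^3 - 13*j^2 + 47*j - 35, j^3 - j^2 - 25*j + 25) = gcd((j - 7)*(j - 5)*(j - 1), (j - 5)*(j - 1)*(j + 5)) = j^2 - 6*j + 5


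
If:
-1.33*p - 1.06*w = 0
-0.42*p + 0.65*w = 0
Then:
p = 0.00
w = 0.00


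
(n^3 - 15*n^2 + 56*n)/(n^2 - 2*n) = (n^2 - 15*n + 56)/(n - 2)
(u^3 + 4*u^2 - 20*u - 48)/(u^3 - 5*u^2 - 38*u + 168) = (u + 2)/(u - 7)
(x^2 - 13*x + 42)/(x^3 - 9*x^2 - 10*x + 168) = 1/(x + 4)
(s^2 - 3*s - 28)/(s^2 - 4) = (s^2 - 3*s - 28)/(s^2 - 4)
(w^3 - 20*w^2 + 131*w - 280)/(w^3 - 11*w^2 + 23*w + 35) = (w - 8)/(w + 1)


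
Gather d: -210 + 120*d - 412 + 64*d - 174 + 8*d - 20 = 192*d - 816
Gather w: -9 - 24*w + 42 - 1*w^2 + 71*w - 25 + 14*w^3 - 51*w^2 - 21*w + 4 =14*w^3 - 52*w^2 + 26*w + 12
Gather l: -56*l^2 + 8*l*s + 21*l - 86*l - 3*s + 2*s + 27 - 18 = -56*l^2 + l*(8*s - 65) - s + 9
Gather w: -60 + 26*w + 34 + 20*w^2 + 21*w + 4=20*w^2 + 47*w - 22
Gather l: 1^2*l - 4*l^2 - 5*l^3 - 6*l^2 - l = -5*l^3 - 10*l^2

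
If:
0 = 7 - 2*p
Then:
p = 7/2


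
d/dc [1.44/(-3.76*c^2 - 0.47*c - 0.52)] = (10.8288*c + 0.6768)/(3.76*c^2 + 0.47*c + 0.52)^2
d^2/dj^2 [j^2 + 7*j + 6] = 2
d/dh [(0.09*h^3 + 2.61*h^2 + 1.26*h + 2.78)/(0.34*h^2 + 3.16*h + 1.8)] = (0.0306*h^4 + 0.5688*h^3 + 8.3052*h^2 + 7.5056*h - 6.5168)/(0.1156*h^4 + 2.1488*h^3 + 11.2096*h^2 + 11.376*h + 3.24)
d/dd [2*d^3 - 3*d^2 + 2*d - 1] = 6*d^2 - 6*d + 2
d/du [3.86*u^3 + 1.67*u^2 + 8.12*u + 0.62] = 11.58*u^2 + 3.34*u + 8.12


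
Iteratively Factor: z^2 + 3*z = (z + 3)*(z)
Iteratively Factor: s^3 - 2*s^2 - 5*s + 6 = (s - 3)*(s^2 + s - 2) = (s - 3)*(s + 2)*(s - 1)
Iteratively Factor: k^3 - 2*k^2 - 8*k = (k)*(k^2 - 2*k - 8) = k*(k - 4)*(k + 2)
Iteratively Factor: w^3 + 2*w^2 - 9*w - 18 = (w + 3)*(w^2 - w - 6) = (w - 3)*(w + 3)*(w + 2)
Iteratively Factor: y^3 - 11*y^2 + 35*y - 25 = (y - 5)*(y^2 - 6*y + 5) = (y - 5)^2*(y - 1)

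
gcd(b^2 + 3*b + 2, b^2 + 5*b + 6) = b + 2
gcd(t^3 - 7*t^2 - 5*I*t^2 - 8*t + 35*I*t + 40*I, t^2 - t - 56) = t - 8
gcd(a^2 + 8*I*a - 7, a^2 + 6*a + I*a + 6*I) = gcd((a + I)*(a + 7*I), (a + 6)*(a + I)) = a + I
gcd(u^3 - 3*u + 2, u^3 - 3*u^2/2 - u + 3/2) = u - 1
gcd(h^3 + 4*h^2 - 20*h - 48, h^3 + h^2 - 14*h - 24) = h^2 - 2*h - 8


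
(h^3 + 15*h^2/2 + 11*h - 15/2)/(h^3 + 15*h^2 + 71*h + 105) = (h - 1/2)/(h + 7)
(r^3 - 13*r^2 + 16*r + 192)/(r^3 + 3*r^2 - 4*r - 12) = (r^2 - 16*r + 64)/(r^2 - 4)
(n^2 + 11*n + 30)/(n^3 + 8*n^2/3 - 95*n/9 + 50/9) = 9*(n + 6)/(9*n^2 - 21*n + 10)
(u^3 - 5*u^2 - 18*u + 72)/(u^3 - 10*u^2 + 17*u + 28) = (u^3 - 5*u^2 - 18*u + 72)/(u^3 - 10*u^2 + 17*u + 28)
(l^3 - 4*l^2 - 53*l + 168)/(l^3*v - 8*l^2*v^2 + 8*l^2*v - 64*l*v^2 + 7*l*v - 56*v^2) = (-l^2 + 11*l - 24)/(v*(-l^2 + 8*l*v - l + 8*v))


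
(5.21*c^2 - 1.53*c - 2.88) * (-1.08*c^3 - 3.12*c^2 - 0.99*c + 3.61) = -5.6268*c^5 - 14.6028*c^4 + 2.7261*c^3 + 29.3084*c^2 - 2.6721*c - 10.3968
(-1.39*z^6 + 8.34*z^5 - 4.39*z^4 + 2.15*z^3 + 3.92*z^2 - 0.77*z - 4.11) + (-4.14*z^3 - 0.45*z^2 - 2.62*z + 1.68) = -1.39*z^6 + 8.34*z^5 - 4.39*z^4 - 1.99*z^3 + 3.47*z^2 - 3.39*z - 2.43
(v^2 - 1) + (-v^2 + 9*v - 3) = 9*v - 4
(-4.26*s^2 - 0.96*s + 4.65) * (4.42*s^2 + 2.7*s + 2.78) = -18.8292*s^4 - 15.7452*s^3 + 6.1182*s^2 + 9.8862*s + 12.927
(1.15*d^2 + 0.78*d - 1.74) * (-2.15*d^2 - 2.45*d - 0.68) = -2.4725*d^4 - 4.4945*d^3 + 1.048*d^2 + 3.7326*d + 1.1832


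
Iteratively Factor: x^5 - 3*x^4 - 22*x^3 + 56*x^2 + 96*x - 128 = (x + 2)*(x^4 - 5*x^3 - 12*x^2 + 80*x - 64) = (x + 2)*(x + 4)*(x^3 - 9*x^2 + 24*x - 16) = (x - 4)*(x + 2)*(x + 4)*(x^2 - 5*x + 4) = (x - 4)^2*(x + 2)*(x + 4)*(x - 1)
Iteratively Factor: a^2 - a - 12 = (a + 3)*(a - 4)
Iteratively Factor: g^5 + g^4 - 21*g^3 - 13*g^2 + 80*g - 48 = (g + 4)*(g^4 - 3*g^3 - 9*g^2 + 23*g - 12) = (g - 1)*(g + 4)*(g^3 - 2*g^2 - 11*g + 12) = (g - 1)^2*(g + 4)*(g^2 - g - 12) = (g - 1)^2*(g + 3)*(g + 4)*(g - 4)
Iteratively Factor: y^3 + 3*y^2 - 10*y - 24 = (y + 2)*(y^2 + y - 12) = (y - 3)*(y + 2)*(y + 4)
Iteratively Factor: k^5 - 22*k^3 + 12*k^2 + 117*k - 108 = (k + 3)*(k^4 - 3*k^3 - 13*k^2 + 51*k - 36) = (k - 1)*(k + 3)*(k^3 - 2*k^2 - 15*k + 36) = (k - 3)*(k - 1)*(k + 3)*(k^2 + k - 12) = (k - 3)^2*(k - 1)*(k + 3)*(k + 4)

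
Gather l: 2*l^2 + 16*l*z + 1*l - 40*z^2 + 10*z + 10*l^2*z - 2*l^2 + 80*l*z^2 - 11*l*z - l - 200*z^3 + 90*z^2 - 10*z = 10*l^2*z + l*(80*z^2 + 5*z) - 200*z^3 + 50*z^2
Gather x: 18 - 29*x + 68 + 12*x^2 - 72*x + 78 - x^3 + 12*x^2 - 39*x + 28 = -x^3 + 24*x^2 - 140*x + 192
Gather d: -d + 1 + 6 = 7 - d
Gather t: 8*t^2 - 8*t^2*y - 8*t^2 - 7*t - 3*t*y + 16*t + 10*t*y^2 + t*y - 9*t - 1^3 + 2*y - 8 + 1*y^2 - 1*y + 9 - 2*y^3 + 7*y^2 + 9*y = -8*t^2*y + t*(10*y^2 - 2*y) - 2*y^3 + 8*y^2 + 10*y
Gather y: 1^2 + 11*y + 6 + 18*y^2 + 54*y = 18*y^2 + 65*y + 7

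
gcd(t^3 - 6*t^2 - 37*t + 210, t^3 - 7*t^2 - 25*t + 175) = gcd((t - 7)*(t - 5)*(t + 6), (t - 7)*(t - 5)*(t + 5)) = t^2 - 12*t + 35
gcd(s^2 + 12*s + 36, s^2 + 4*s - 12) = s + 6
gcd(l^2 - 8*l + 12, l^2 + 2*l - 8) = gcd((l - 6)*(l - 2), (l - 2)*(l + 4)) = l - 2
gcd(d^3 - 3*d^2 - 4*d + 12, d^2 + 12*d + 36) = 1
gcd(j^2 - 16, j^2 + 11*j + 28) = j + 4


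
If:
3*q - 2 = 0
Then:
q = 2/3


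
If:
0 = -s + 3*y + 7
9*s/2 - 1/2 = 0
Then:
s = 1/9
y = -62/27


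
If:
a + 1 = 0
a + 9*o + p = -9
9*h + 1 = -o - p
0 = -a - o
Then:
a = -1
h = 5/3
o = 1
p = -17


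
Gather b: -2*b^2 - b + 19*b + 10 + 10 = -2*b^2 + 18*b + 20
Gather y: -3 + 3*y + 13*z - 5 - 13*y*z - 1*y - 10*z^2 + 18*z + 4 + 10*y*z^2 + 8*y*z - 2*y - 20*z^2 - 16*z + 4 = y*(10*z^2 - 5*z) - 30*z^2 + 15*z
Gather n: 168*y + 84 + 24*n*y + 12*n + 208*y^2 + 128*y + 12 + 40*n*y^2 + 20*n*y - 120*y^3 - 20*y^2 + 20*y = n*(40*y^2 + 44*y + 12) - 120*y^3 + 188*y^2 + 316*y + 96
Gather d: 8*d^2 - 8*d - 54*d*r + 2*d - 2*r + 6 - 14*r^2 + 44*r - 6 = 8*d^2 + d*(-54*r - 6) - 14*r^2 + 42*r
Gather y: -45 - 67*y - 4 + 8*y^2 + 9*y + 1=8*y^2 - 58*y - 48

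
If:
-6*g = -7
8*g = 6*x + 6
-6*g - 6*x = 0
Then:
No Solution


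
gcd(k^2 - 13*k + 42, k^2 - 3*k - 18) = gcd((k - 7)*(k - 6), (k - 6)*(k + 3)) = k - 6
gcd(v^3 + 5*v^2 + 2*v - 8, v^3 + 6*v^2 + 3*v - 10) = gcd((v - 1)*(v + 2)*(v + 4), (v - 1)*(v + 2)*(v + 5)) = v^2 + v - 2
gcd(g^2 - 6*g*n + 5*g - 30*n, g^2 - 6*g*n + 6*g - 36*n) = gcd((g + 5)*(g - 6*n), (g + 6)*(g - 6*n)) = g - 6*n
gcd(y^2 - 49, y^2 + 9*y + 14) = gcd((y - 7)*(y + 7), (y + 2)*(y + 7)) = y + 7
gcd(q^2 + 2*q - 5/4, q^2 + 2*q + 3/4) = 1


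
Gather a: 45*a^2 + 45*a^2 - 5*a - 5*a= 90*a^2 - 10*a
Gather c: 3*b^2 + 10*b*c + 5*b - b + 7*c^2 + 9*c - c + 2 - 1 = 3*b^2 + 4*b + 7*c^2 + c*(10*b + 8) + 1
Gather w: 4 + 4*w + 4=4*w + 8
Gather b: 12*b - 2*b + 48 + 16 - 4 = 10*b + 60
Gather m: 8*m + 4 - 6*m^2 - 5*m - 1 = -6*m^2 + 3*m + 3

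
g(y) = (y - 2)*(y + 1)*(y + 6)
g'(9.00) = 325.00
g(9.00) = 1050.00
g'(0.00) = -8.00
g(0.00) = -12.00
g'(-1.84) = -16.24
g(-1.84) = 13.42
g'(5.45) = 135.61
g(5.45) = 254.79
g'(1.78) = 19.31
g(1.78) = -4.76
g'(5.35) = 131.37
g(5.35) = 241.44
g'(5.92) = 156.34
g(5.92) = 323.35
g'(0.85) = 2.67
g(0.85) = -14.57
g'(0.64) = -0.37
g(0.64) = -14.81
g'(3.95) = 78.31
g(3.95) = 96.04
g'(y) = (y - 2)*(y + 1) + (y - 2)*(y + 6) + (y + 1)*(y + 6)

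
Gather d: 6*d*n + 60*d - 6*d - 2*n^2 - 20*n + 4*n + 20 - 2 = d*(6*n + 54) - 2*n^2 - 16*n + 18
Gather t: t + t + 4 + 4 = 2*t + 8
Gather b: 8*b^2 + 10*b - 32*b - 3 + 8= 8*b^2 - 22*b + 5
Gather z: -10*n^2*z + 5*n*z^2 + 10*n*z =5*n*z^2 + z*(-10*n^2 + 10*n)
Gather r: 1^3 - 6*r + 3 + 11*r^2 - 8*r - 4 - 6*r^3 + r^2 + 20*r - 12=-6*r^3 + 12*r^2 + 6*r - 12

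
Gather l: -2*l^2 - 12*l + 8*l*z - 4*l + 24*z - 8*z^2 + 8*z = -2*l^2 + l*(8*z - 16) - 8*z^2 + 32*z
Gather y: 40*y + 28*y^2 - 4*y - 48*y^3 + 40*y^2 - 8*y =-48*y^3 + 68*y^2 + 28*y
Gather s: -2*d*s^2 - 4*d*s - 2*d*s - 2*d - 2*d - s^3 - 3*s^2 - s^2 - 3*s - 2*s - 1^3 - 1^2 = -4*d - s^3 + s^2*(-2*d - 4) + s*(-6*d - 5) - 2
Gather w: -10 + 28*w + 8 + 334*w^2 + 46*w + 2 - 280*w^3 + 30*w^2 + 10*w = -280*w^3 + 364*w^2 + 84*w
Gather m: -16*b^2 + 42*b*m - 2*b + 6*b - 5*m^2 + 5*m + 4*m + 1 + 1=-16*b^2 + 4*b - 5*m^2 + m*(42*b + 9) + 2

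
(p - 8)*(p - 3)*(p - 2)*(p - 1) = p^4 - 14*p^3 + 59*p^2 - 94*p + 48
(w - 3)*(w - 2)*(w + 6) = w^3 + w^2 - 24*w + 36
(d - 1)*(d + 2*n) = d^2 + 2*d*n - d - 2*n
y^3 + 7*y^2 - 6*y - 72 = (y - 3)*(y + 4)*(y + 6)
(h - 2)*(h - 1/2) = h^2 - 5*h/2 + 1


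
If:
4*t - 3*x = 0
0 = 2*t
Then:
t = 0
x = 0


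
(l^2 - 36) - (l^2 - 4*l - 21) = 4*l - 15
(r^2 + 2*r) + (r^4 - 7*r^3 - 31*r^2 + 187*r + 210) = r^4 - 7*r^3 - 30*r^2 + 189*r + 210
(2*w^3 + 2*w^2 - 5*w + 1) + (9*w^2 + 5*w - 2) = 2*w^3 + 11*w^2 - 1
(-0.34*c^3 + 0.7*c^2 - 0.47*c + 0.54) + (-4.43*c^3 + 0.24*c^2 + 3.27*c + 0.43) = -4.77*c^3 + 0.94*c^2 + 2.8*c + 0.97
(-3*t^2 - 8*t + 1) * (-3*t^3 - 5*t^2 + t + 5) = 9*t^5 + 39*t^4 + 34*t^3 - 28*t^2 - 39*t + 5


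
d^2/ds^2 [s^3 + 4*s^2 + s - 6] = 6*s + 8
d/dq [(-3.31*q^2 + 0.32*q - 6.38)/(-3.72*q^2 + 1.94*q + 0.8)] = (-5.231*q^2 - 52.7632*q + 12.6332)/(13.8384*q^4 - 14.4336*q^3 - 2.1884*q^2 + 3.104*q + 0.64)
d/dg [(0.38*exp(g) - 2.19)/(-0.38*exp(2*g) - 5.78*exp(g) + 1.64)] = (0.1444*exp(2*g) - 1.6644*exp(g) - 12.035)*exp(g)/(0.1444*exp(4*g) + 4.3928*exp(3*g) + 32.162*exp(2*g) - 18.9584*exp(g) + 2.6896)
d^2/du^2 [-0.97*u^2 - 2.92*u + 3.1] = -1.94000000000000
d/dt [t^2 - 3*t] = 2*t - 3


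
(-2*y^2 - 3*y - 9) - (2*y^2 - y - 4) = -4*y^2 - 2*y - 5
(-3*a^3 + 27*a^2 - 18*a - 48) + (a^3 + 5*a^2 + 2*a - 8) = -2*a^3 + 32*a^2 - 16*a - 56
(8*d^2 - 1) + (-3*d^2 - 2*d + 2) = 5*d^2 - 2*d + 1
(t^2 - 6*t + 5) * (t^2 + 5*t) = t^4 - t^3 - 25*t^2 + 25*t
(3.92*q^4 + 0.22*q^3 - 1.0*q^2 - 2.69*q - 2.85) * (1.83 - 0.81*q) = -3.1752*q^5 + 6.9954*q^4 + 1.2126*q^3 + 0.3489*q^2 - 2.6142*q - 5.2155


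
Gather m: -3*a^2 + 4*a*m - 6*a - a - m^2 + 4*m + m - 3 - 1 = -3*a^2 - 7*a - m^2 + m*(4*a + 5) - 4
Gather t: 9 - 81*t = 9 - 81*t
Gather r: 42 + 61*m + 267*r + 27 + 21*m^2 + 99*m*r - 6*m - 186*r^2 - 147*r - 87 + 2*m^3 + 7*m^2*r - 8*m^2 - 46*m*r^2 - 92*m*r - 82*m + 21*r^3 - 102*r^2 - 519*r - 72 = 2*m^3 + 13*m^2 - 27*m + 21*r^3 + r^2*(-46*m - 288) + r*(7*m^2 + 7*m - 399) - 90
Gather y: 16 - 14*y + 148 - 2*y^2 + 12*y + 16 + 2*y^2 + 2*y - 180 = 0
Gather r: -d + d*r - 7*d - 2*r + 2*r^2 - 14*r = -8*d + 2*r^2 + r*(d - 16)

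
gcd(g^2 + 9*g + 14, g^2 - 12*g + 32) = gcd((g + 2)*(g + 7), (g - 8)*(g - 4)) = 1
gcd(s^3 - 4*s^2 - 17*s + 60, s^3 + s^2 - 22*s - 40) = s^2 - s - 20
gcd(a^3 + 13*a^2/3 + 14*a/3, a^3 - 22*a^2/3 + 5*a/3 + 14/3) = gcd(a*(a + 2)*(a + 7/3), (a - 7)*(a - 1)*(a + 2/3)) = 1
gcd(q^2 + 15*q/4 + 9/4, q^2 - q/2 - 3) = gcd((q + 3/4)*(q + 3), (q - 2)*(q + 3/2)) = 1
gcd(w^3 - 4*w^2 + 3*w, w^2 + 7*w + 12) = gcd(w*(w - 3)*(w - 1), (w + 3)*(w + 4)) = 1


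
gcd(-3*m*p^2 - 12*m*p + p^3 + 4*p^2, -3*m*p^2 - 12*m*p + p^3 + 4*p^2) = -3*m*p^2 - 12*m*p + p^3 + 4*p^2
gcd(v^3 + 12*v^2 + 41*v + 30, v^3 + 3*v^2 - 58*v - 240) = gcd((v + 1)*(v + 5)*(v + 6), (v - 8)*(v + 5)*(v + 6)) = v^2 + 11*v + 30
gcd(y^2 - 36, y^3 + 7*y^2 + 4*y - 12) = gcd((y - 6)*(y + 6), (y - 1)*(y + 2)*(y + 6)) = y + 6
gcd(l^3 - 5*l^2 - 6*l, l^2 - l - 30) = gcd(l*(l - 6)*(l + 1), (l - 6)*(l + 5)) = l - 6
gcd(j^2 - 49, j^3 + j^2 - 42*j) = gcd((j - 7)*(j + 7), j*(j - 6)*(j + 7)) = j + 7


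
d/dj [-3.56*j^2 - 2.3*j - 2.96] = -7.12*j - 2.3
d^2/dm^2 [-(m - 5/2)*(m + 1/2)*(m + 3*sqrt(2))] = -6*m - 6*sqrt(2) + 4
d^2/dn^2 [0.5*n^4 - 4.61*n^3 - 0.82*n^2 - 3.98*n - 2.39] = 6.0*n^2 - 27.66*n - 1.64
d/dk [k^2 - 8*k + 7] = 2*k - 8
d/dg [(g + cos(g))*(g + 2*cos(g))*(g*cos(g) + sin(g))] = -g^3*sin(g) - 3*g^2*sin(2*g) + 4*g^2*cos(g) + g*sin(g)/2 - 3*g*sin(3*g)/2 + 6*g*cos(2*g) + 3*g + 3*sin(2*g)/2 + 2*cos(g) + 2*cos(3*g)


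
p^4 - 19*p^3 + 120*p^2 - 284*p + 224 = (p - 8)*(p - 7)*(p - 2)^2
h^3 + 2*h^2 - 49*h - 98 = (h - 7)*(h + 2)*(h + 7)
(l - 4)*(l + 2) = l^2 - 2*l - 8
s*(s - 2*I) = s^2 - 2*I*s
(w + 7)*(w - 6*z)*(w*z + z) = w^3*z - 6*w^2*z^2 + 8*w^2*z - 48*w*z^2 + 7*w*z - 42*z^2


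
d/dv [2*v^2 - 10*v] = 4*v - 10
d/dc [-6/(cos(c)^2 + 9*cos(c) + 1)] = -6*(2*cos(c) + 9)*sin(c)/(cos(c)^2 + 9*cos(c) + 1)^2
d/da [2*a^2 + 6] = 4*a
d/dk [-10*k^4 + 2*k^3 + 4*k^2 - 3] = 2*k*(-20*k^2 + 3*k + 4)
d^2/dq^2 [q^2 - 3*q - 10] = 2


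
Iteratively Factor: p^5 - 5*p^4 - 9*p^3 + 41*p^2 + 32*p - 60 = (p - 3)*(p^4 - 2*p^3 - 15*p^2 - 4*p + 20) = (p - 3)*(p + 2)*(p^3 - 4*p^2 - 7*p + 10) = (p - 3)*(p + 2)^2*(p^2 - 6*p + 5) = (p - 3)*(p - 1)*(p + 2)^2*(p - 5)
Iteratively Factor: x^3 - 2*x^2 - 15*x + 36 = (x + 4)*(x^2 - 6*x + 9) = (x - 3)*(x + 4)*(x - 3)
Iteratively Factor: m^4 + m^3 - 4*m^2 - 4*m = (m + 1)*(m^3 - 4*m) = (m - 2)*(m + 1)*(m^2 + 2*m) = (m - 2)*(m + 1)*(m + 2)*(m)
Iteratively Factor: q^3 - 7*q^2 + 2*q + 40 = (q + 2)*(q^2 - 9*q + 20) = (q - 5)*(q + 2)*(q - 4)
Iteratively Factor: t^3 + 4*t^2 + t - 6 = (t - 1)*(t^2 + 5*t + 6) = (t - 1)*(t + 2)*(t + 3)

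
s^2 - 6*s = s*(s - 6)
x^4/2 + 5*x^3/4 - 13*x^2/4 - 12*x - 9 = (x/2 + 1)*(x - 3)*(x + 3/2)*(x + 2)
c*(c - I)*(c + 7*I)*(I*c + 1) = I*c^4 - 5*c^3 + 13*I*c^2 + 7*c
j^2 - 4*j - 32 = (j - 8)*(j + 4)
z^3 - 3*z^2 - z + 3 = (z - 3)*(z - 1)*(z + 1)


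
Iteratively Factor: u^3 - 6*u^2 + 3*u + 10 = (u - 5)*(u^2 - u - 2) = (u - 5)*(u + 1)*(u - 2)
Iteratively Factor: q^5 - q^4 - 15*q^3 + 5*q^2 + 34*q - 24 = (q - 4)*(q^4 + 3*q^3 - 3*q^2 - 7*q + 6) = (q - 4)*(q + 3)*(q^3 - 3*q + 2) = (q - 4)*(q - 1)*(q + 3)*(q^2 + q - 2) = (q - 4)*(q - 1)^2*(q + 3)*(q + 2)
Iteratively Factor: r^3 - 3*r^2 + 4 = (r + 1)*(r^2 - 4*r + 4) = (r - 2)*(r + 1)*(r - 2)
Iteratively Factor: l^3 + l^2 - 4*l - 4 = (l + 1)*(l^2 - 4) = (l + 1)*(l + 2)*(l - 2)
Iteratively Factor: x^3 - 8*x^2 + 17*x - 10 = (x - 1)*(x^2 - 7*x + 10) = (x - 2)*(x - 1)*(x - 5)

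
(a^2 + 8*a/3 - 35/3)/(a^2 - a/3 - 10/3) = (-3*a^2 - 8*a + 35)/(-3*a^2 + a + 10)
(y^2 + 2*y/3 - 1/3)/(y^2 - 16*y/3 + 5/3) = (y + 1)/(y - 5)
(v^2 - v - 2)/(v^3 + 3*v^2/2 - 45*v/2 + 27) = 2*(v^2 - v - 2)/(2*v^3 + 3*v^2 - 45*v + 54)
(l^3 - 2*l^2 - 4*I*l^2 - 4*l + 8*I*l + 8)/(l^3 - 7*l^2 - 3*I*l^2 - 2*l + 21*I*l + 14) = (l^2 - 2*l*(1 + I) + 4*I)/(l^2 - l*(7 + I) + 7*I)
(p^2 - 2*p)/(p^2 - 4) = p/(p + 2)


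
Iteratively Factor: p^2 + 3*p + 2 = (p + 1)*(p + 2)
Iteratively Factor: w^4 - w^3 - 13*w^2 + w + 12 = (w + 1)*(w^3 - 2*w^2 - 11*w + 12) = (w - 4)*(w + 1)*(w^2 + 2*w - 3) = (w - 4)*(w + 1)*(w + 3)*(w - 1)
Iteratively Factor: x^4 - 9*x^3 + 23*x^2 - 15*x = (x - 3)*(x^3 - 6*x^2 + 5*x) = (x - 5)*(x - 3)*(x^2 - x) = x*(x - 5)*(x - 3)*(x - 1)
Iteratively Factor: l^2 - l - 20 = (l + 4)*(l - 5)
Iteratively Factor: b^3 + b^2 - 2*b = (b - 1)*(b^2 + 2*b) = b*(b - 1)*(b + 2)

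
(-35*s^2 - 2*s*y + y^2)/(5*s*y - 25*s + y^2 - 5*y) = (-7*s + y)/(y - 5)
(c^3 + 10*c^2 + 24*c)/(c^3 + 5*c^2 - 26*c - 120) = c/(c - 5)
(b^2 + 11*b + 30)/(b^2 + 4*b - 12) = (b + 5)/(b - 2)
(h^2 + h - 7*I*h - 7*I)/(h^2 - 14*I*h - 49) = (h + 1)/(h - 7*I)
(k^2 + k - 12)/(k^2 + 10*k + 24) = (k - 3)/(k + 6)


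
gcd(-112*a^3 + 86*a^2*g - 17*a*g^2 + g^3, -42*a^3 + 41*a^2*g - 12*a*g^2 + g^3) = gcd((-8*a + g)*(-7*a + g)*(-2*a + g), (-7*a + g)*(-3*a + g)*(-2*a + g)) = 14*a^2 - 9*a*g + g^2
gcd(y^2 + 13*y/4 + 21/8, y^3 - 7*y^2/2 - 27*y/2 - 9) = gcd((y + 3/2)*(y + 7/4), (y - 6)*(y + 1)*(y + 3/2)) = y + 3/2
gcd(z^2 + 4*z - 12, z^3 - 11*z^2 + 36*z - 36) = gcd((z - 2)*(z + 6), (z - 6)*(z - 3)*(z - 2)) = z - 2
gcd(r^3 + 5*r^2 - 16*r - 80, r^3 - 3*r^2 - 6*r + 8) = r - 4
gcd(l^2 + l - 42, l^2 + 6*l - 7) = l + 7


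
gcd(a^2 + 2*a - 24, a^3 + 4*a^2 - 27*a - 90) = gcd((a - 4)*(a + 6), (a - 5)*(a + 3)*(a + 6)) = a + 6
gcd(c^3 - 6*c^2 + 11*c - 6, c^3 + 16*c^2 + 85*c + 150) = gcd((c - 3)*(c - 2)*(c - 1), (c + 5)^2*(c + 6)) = 1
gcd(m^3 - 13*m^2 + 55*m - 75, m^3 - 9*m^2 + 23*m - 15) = m^2 - 8*m + 15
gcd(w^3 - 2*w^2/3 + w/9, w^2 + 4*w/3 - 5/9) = w - 1/3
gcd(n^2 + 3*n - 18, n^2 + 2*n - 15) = n - 3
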